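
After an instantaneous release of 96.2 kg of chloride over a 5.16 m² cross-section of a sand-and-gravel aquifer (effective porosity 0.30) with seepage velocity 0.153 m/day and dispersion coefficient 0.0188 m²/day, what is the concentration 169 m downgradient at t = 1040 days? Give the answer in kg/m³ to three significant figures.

1.14 kg/m³

For an instantaneous plane source, C(x,t) = M/(n_e·A·√(4πDt)) · exp(−(x−vt)²/(4Dt)), with n_e·A the pore (flow) area.
Plume center vt = 0.153 × 1040 = 159.12 m, so the well at 169 m is 9.88 m downgradient of the peak.
√(4πDt) = 15.67 m, giving peak height M/(n_e·A·√(4πDt)) = 96.2/(0.30 × 5.16 × 15.67) = 3.966 kg/m³.
(x−vt)²/(4Dt) = (9.88)²/(4 × 0.0188 × 1040) = 1.248; exp(−1.248) = 0.2871.
C = 3.966 × 0.2871 = 1.14 kg/m³.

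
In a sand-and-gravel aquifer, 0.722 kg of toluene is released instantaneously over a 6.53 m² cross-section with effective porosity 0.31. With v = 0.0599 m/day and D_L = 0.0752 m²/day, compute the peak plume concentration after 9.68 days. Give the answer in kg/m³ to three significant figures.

0.118 kg/m³

The peak of an instantaneous 1D plume sits at x = vt; there the Gaussian factor is 1 and C_max = M/(n_e·A·√(4πDt)), where n_e·A is the pore area the mass is dissolved in.
√(4πDt) = √(4π × 0.0752 × 9.68) = 3.024 m, so C_max = 0.722/(0.31 × 6.53 × 3.024) = 0.118 kg/m³.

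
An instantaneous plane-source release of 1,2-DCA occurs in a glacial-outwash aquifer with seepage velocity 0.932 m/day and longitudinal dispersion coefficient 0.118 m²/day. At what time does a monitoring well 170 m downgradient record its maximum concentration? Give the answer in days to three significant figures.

182 days

For the 1D instantaneous-source solution, setting ∂C/∂t = 0 at fixed x gives v²t² + 2Dt − x² = 0, so t = (√(D² + v²x²) − D)/v².
√(D² + v²x²) = √(0.118² + 0.932² × 170²) = 158.4; v² = 0.868624.
t = (158.4 − 0.118)/0.868624 = 182 days (vs. the pure-advection estimate x/v = 182 d).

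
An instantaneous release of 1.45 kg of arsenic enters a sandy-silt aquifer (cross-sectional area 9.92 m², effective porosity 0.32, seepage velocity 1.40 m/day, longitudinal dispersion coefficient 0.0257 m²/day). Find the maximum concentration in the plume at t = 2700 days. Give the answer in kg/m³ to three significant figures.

0.0155 kg/m³

The peak of an instantaneous 1D plume sits at x = vt; there the Gaussian factor is 1 and C_max = M/(n_e·A·√(4πDt)), where n_e·A is the pore area the mass is dissolved in.
√(4πDt) = √(4π × 0.0257 × 2700) = 29.53 m, so C_max = 1.45/(0.32 × 9.92 × 29.53) = 0.0155 kg/m³.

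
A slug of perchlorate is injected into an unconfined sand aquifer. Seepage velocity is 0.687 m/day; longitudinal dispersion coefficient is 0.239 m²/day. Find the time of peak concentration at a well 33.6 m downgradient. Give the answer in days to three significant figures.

48.4 days

For the 1D instantaneous-source solution, setting ∂C/∂t = 0 at fixed x gives v²t² + 2Dt − x² = 0, so t = (√(D² + v²x²) − D)/v².
√(D² + v²x²) = √(0.239² + 0.687² × 33.6²) = 23.08; v² = 0.471969.
t = (23.08 − 0.239)/0.471969 = 48.4 days (vs. the pure-advection estimate x/v = 48.9 d).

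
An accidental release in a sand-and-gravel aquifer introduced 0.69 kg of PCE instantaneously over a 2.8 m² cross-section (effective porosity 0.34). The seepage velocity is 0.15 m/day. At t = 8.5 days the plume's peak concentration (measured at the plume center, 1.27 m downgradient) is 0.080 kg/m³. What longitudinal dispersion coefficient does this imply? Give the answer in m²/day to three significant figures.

At the plume center C_max = M/(n_e·A·√(4πDt)), so D = M²/(4πt·(n_e·A·C_max)²).
n_e·A·C_max = 0.34 × 2.8 × 0.080 = 0.07616 kg/m.
D = 0.69²/(4π × 8.5 × 0.07616²) = 0.768 m²/day.

0.768 m²/day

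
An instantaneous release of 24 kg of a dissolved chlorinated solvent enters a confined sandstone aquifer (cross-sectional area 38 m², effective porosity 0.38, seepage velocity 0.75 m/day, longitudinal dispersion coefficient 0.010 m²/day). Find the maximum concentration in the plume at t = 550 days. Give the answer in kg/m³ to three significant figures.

0.200 kg/m³

The peak of an instantaneous 1D plume sits at x = vt; there the Gaussian factor is 1 and C_max = M/(n_e·A·√(4πDt)), where n_e·A is the pore area the mass is dissolved in.
√(4πDt) = √(4π × 0.010 × 550) = 8.314 m, so C_max = 24/(0.38 × 38 × 8.314) = 0.200 kg/m³.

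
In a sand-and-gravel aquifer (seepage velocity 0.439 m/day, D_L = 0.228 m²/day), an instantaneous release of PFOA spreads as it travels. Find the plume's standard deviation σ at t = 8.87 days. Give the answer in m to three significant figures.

2.01 m

Dispersive spreading gives a Gaussian with σ² = 2Dt; advection only shifts the center.
σ = √(2 × 0.228 × 8.87) = 2.01 m.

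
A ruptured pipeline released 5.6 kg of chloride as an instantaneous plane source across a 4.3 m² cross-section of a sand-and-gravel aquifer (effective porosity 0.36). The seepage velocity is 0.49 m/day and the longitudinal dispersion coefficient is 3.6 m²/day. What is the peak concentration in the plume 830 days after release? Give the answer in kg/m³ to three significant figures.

The peak of an instantaneous 1D plume sits at x = vt; there the Gaussian factor is 1 and C_max = M/(n_e·A·√(4πDt)), where n_e·A is the pore area the mass is dissolved in.
√(4πDt) = √(4π × 3.6 × 830) = 193.8 m, so C_max = 5.6/(0.36 × 4.3 × 193.8) = 0.0187 kg/m³.

0.0187 kg/m³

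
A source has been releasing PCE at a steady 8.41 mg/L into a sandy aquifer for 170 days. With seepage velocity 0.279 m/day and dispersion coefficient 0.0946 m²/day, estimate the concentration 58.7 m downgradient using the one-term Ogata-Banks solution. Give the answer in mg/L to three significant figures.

0.197 mg/L

For a continuous step input, C/C₀ ≈ ½·erfc((x−vt)/(2√(Dt))).
vt = 0.279 × 170 = 47.43 m and 2√(Dt) = 2√(0.0946 × 170) = 8.020 m.
Argument (x−vt)/(2√(Dt)) = (58.7 − 47.43)/8.020 = 1.405; ½·erfc(1.405) = 0.02346.
C = 8.41 × 0.02346 = 0.197 mg/L.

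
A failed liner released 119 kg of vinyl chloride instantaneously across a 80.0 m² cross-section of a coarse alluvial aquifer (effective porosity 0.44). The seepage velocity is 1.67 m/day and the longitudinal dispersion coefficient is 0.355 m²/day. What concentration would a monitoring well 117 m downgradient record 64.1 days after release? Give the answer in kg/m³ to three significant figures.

0.0673 kg/m³

For an instantaneous plane source, C(x,t) = M/(n_e·A·√(4πDt)) · exp(−(x−vt)²/(4Dt)), with n_e·A the pore (flow) area.
Plume center vt = 1.67 × 64.1 = 107.047 m, so the well at 117 m is 9.953 m downgradient of the peak.
√(4πDt) = 16.91 m, giving peak height M/(n_e·A·√(4πDt)) = 119/(0.44 × 80.0 × 16.91) = 0.1999 kg/m³.
(x−vt)²/(4Dt) = (9.953)²/(4 × 0.355 × 64.1) = 1.088; exp(−1.088) = 0.3369.
C = 0.1999 × 0.3369 = 0.0673 kg/m³.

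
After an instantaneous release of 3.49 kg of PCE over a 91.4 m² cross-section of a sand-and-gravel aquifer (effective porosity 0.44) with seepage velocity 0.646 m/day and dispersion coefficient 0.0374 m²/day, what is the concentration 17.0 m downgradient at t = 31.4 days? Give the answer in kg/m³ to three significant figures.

0.00227 kg/m³

For an instantaneous plane source, C(x,t) = M/(n_e·A·√(4πDt)) · exp(−(x−vt)²/(4Dt)), with n_e·A the pore (flow) area.
Plume center vt = 0.646 × 31.4 = 20.2844 m, so the well at 17.0 m is 3.2844 m upgradient of the peak.
√(4πDt) = 3.842 m, giving peak height M/(n_e·A·√(4πDt)) = 3.49/(0.44 × 91.4 × 3.842) = 0.02259 kg/m³.
(x−vt)²/(4Dt) = (-3.2844)²/(4 × 0.0374 × 31.4) = 2.296; exp(−2.296) = 0.1007.
C = 0.02259 × 0.1007 = 0.00227 kg/m³.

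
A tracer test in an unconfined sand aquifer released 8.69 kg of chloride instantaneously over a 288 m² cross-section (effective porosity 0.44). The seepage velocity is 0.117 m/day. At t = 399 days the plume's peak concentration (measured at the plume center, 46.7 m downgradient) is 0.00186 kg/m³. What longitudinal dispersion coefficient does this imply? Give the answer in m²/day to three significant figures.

0.271 m²/day

At the plume center C_max = M/(n_e·A·√(4πDt)), so D = M²/(4πt·(n_e·A·C_max)²).
n_e·A·C_max = 0.44 × 288 × 0.00186 = 0.2357 kg/m.
D = 8.69²/(4π × 399 × 0.2357²) = 0.271 m²/day.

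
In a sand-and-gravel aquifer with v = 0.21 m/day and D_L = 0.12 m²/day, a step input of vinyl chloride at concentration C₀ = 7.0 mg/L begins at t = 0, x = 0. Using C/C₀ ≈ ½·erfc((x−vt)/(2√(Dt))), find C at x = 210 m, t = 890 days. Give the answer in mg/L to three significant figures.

For a continuous step input, C/C₀ ≈ ½·erfc((x−vt)/(2√(Dt))).
vt = 0.21 × 890 = 186.9 m and 2√(Dt) = 2√(0.12 × 890) = 20.67 m.
Argument (x−vt)/(2√(Dt)) = (210 − 186.9)/20.67 = 1.118; ½·erfc(1.118) = 0.05693.
C = 7.0 × 0.05693 = 0.399 mg/L.

0.399 mg/L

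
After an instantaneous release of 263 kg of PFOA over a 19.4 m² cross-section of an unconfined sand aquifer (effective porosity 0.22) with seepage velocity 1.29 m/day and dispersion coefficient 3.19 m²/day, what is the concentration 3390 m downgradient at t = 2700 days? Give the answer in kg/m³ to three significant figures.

0.146 kg/m³

For an instantaneous plane source, C(x,t) = M/(n_e·A·√(4πDt)) · exp(−(x−vt)²/(4Dt)), with n_e·A the pore (flow) area.
Plume center vt = 1.29 × 2700 = 3483 m, so the well at 3390 m is 93 m upgradient of the peak.
√(4πDt) = 329.0 m, giving peak height M/(n_e·A·√(4πDt)) = 263/(0.22 × 19.4 × 329.0) = 0.1873 kg/m³.
(x−vt)²/(4Dt) = (-93)²/(4 × 3.19 × 2700) = 0.2510; exp(−0.2510) = 0.7780.
C = 0.1873 × 0.7780 = 0.146 kg/m³.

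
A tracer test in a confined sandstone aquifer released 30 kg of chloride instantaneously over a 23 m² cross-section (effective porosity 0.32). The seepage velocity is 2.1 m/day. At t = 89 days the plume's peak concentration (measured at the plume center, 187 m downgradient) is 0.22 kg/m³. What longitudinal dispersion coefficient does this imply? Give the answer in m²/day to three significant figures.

At the plume center C_max = M/(n_e·A·√(4πDt)), so D = M²/(4πt·(n_e·A·C_max)²).
n_e·A·C_max = 0.32 × 23 × 0.22 = 1.619 kg/m.
D = 30²/(4π × 89 × 1.619²) = 0.307 m²/day.

0.307 m²/day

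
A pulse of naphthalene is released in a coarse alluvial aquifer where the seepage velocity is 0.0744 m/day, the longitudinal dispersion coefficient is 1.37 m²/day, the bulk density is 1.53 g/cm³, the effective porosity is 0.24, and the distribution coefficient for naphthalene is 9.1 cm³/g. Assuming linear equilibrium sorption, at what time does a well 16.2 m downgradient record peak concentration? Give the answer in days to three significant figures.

Retardation factor R = 1 + ρ_b·K_d/n = 1 + 1.53 × 9.1/0.24 = 59.01.
Sorption retards both mechanisms: v_R = v/R = 0.001261 m/day, D_R = D/R = 0.02322 m²/day.
Peak time from v_R²t² + 2D_R t − x² = 0: t = (√(D_R² + v_R²x²) − D_R)/v_R².
√(D_R² + v_R²x²) = √(0.02322² + 0.001261² × 16.2²) = 0.03093; v_R² = 1.590e-06.
t = (0.03093 − 0.02322)/1.590e-06 = 4850 days.

4850 days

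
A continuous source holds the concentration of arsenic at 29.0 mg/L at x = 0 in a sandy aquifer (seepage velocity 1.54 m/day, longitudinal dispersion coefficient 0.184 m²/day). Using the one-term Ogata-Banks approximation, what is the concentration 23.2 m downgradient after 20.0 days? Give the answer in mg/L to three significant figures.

28.9 mg/L

For a continuous step input, C/C₀ ≈ ½·erfc((x−vt)/(2√(Dt))).
vt = 1.54 × 20.0 = 30.8 m and 2√(Dt) = 2√(0.184 × 20.0) = 3.837 m.
Argument (x−vt)/(2√(Dt)) = (23.2 − 30.8)/3.837 = -1.981; ½·erfc(-1.981) = 0.9975.
C = 29.0 × 0.9975 = 28.9 mg/L.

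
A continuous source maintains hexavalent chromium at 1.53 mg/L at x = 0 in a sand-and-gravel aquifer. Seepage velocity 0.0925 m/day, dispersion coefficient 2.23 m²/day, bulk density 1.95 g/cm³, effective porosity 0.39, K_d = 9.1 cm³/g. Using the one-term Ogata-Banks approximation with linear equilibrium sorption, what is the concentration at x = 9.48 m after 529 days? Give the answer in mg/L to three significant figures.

0.181 mg/L

Retardation factor R = 1 + ρ_b·K_d/n = 1 + 1.95 × 9.1/0.39 = 46.50.
Sorption retards both mechanisms: v_R = v/R = 0.001989 m/day, D_R = D/R = 0.04796 m²/day.
v_R·t = 0.001989 × 529 = 1.052181 m; 2√(D_R t) = 10.07 m; argument = (9.48 − 1.052181)/10.07 = 0.8369.
C = C₀ × ½·erfc(0.8369) = 1.53 × 0.1183 = 0.181 mg/L.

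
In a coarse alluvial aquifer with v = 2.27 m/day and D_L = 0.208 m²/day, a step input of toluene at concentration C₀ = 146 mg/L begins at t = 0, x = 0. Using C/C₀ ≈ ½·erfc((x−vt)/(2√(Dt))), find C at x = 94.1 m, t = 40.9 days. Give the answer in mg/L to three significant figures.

For a continuous step input, C/C₀ ≈ ½·erfc((x−vt)/(2√(Dt))).
vt = 2.27 × 40.9 = 92.843 m and 2√(Dt) = 2√(0.208 × 40.9) = 5.833 m.
Argument (x−vt)/(2√(Dt)) = (94.1 − 92.843)/5.833 = 0.2155; ½·erfc(0.2155) = 0.3803.
C = 146 × 0.3803 = 55.5 mg/L.

55.5 mg/L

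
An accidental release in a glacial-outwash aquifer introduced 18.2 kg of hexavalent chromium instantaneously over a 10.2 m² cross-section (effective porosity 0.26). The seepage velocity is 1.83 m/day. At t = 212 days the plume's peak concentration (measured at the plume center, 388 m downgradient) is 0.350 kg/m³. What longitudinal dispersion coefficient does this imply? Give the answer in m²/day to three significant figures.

At the plume center C_max = M/(n_e·A·√(4πDt)), so D = M²/(4πt·(n_e·A·C_max)²).
n_e·A·C_max = 0.26 × 10.2 × 0.350 = 0.9282 kg/m.
D = 18.2²/(4π × 212 × 0.9282²) = 0.144 m²/day.

0.144 m²/day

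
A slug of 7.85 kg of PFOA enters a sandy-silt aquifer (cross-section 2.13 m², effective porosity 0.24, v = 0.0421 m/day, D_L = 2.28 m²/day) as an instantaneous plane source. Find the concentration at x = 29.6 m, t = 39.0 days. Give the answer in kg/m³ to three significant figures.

For an instantaneous plane source, C(x,t) = M/(n_e·A·√(4πDt)) · exp(−(x−vt)²/(4Dt)), with n_e·A the pore (flow) area.
Plume center vt = 0.0421 × 39.0 = 1.6419 m, so the well at 29.6 m is 27.9581 m downgradient of the peak.
√(4πDt) = 33.43 m, giving peak height M/(n_e·A·√(4πDt)) = 7.85/(0.24 × 2.13 × 33.43) = 0.4593 kg/m³.
(x−vt)²/(4Dt) = (27.9581)²/(4 × 2.28 × 39.0) = 2.198; exp(−2.198) = 0.1110.
C = 0.4593 × 0.1110 = 0.0510 kg/m³.

0.0510 kg/m³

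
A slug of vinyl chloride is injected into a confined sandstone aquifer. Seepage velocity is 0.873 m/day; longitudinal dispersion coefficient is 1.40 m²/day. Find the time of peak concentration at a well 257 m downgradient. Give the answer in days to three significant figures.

For the 1D instantaneous-source solution, setting ∂C/∂t = 0 at fixed x gives v²t² + 2Dt − x² = 0, so t = (√(D² + v²x²) − D)/v².
√(D² + v²x²) = √(1.40² + 0.873² × 257²) = 224.4; v² = 0.762129.
t = (224.4 − 1.40)/0.762129 = 293 days (vs. the pure-advection estimate x/v = 294 d).

293 days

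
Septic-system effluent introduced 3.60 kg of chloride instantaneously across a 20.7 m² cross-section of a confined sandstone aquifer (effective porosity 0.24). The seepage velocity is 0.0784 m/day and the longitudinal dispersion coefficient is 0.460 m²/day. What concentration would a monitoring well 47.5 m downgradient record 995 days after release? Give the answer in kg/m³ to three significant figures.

For an instantaneous plane source, C(x,t) = M/(n_e·A·√(4πDt)) · exp(−(x−vt)²/(4Dt)), with n_e·A the pore (flow) area.
Plume center vt = 0.0784 × 995 = 78.008 m, so the well at 47.5 m is 30.508 m upgradient of the peak.
√(4πDt) = 75.84 m, giving peak height M/(n_e·A·√(4πDt)) = 3.60/(0.24 × 20.7 × 75.84) = 0.009555 kg/m³.
(x−vt)²/(4Dt) = (-30.508)²/(4 × 0.460 × 995) = 0.5084; exp(−0.5084) = 0.6015.
C = 0.009555 × 0.6015 = 0.00575 kg/m³.

0.00575 kg/m³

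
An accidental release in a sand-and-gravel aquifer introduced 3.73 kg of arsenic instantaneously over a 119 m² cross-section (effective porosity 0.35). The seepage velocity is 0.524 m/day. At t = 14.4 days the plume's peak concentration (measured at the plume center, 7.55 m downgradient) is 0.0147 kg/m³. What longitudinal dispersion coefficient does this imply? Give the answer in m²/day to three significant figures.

0.205 m²/day

At the plume center C_max = M/(n_e·A·√(4πDt)), so D = M²/(4πt·(n_e·A·C_max)²).
n_e·A·C_max = 0.35 × 119 × 0.0147 = 0.6123 kg/m.
D = 3.73²/(4π × 14.4 × 0.6123²) = 0.205 m²/day.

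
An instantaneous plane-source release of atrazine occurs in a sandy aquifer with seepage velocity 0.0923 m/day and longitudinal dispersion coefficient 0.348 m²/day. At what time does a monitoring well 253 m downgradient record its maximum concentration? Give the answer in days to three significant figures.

2700 days

For the 1D instantaneous-source solution, setting ∂C/∂t = 0 at fixed x gives v²t² + 2Dt − x² = 0, so t = (√(D² + v²x²) − D)/v².
√(D² + v²x²) = √(0.348² + 0.0923² × 253²) = 23.35; v² = 0.00851929.
t = (23.35 − 0.348)/0.00851929 = 2700 days (vs. the pure-advection estimate x/v = 2740 d).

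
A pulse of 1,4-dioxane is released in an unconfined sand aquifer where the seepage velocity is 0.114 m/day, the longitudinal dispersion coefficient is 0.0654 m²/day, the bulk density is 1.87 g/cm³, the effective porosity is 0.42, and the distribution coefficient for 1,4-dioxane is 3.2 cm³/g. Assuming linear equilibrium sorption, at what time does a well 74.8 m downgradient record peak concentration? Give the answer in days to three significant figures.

9930 days

Retardation factor R = 1 + ρ_b·K_d/n = 1 + 1.87 × 3.2/0.42 = 15.25.
Sorption retards both mechanisms: v_R = v/R = 0.007475 m/day, D_R = D/R = 0.004289 m²/day.
Peak time from v_R²t² + 2D_R t − x² = 0: t = (√(D_R² + v_R²x²) − D_R)/v_R².
√(D_R² + v_R²x²) = √(0.004289² + 0.007475² × 74.8²) = 0.5591; v_R² = 5.588e-05.
t = (0.5591 − 0.004289)/5.588e-05 = 9930 days.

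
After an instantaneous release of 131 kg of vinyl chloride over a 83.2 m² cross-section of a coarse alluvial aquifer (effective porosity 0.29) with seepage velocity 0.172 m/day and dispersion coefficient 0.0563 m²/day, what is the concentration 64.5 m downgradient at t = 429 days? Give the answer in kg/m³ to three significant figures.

0.128 kg/m³

For an instantaneous plane source, C(x,t) = M/(n_e·A·√(4πDt)) · exp(−(x−vt)²/(4Dt)), with n_e·A the pore (flow) area.
Plume center vt = 0.172 × 429 = 73.788 m, so the well at 64.5 m is 9.288 m upgradient of the peak.
√(4πDt) = 17.42 m, giving peak height M/(n_e·A·√(4πDt)) = 131/(0.29 × 83.2 × 17.42) = 0.3117 kg/m³.
(x−vt)²/(4Dt) = (-9.288)²/(4 × 0.0563 × 429) = 0.8929; exp(−0.8929) = 0.4095.
C = 0.3117 × 0.4095 = 0.128 kg/m³.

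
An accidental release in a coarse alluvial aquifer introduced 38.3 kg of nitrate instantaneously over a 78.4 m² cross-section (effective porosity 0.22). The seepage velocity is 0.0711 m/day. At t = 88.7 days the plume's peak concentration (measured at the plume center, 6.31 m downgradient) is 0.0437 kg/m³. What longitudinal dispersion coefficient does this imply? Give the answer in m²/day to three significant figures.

2.32 m²/day

At the plume center C_max = M/(n_e·A·√(4πDt)), so D = M²/(4πt·(n_e·A·C_max)²).
n_e·A·C_max = 0.22 × 78.4 × 0.0437 = 0.7537 kg/m.
D = 38.3²/(4π × 88.7 × 0.7537²) = 2.32 m²/day.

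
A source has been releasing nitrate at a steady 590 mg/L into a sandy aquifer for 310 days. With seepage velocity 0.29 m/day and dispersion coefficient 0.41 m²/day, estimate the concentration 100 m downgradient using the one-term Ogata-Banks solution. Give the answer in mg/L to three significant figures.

For a continuous step input, C/C₀ ≈ ½·erfc((x−vt)/(2√(Dt))).
vt = 0.29 × 310 = 89.9 m and 2√(Dt) = 2√(0.41 × 310) = 22.55 m.
Argument (x−vt)/(2√(Dt)) = (100 − 89.9)/22.55 = 0.4479; ½·erfc(0.4479) = 0.2632.
C = 590 × 0.2632 = 155 mg/L.

155 mg/L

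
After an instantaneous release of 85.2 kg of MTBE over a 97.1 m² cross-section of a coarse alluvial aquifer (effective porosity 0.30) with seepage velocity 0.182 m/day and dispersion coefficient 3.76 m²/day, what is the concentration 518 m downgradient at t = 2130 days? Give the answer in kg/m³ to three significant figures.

For an instantaneous plane source, C(x,t) = M/(n_e·A·√(4πDt)) · exp(−(x−vt)²/(4Dt)), with n_e·A the pore (flow) area.
Plume center vt = 0.182 × 2130 = 387.66 m, so the well at 518 m is 130.34 m downgradient of the peak.
√(4πDt) = 317.2 m, giving peak height M/(n_e·A·√(4πDt)) = 85.2/(0.30 × 97.1 × 317.2) = 0.009221 kg/m³.
(x−vt)²/(4Dt) = (130.34)²/(4 × 3.76 × 2130) = 0.5303; exp(−0.5303) = 0.5884.
C = 0.009221 × 0.5884 = 0.00543 kg/m³.

0.00543 kg/m³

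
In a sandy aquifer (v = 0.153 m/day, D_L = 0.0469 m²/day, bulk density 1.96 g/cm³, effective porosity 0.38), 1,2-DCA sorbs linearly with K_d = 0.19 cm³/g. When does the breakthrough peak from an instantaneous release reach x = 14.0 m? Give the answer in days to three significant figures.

Retardation factor R = 1 + ρ_b·K_d/n = 1 + 1.96 × 0.19/0.38 = 1.980.
Sorption retards both mechanisms: v_R = v/R = 0.07727 m/day, D_R = D/R = 0.02369 m²/day.
Peak time from v_R²t² + 2D_R t − x² = 0: t = (√(D_R² + v_R²x²) − D_R)/v_R².
√(D_R² + v_R²x²) = √(0.02369² + 0.07727² × 14.0²) = 1.082; v_R² = 0.005971.
t = (1.082 − 0.02369)/0.005971 = 177 days.

177 days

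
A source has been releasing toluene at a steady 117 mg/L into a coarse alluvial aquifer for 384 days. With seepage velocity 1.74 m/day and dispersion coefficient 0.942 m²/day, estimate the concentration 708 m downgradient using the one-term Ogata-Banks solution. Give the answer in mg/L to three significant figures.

For a continuous step input, C/C₀ ≈ ½·erfc((x−vt)/(2√(Dt))).
vt = 1.74 × 384 = 668.16 m and 2√(Dt) = 2√(0.942 × 384) = 38.04 m.
Argument (x−vt)/(2√(Dt)) = (708 − 668.16)/38.04 = 1.047; ½·erfc(1.047) = 0.06935.
C = 117 × 0.06935 = 8.11 mg/L.

8.11 mg/L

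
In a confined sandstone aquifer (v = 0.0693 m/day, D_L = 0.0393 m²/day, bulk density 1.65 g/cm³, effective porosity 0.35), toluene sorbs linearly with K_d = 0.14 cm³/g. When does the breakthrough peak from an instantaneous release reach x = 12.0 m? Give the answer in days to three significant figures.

274 days

Retardation factor R = 1 + ρ_b·K_d/n = 1 + 1.65 × 0.14/0.35 = 1.660.
Sorption retards both mechanisms: v_R = v/R = 0.04175 m/day, D_R = D/R = 0.02367 m²/day.
Peak time from v_R²t² + 2D_R t − x² = 0: t = (√(D_R² + v_R²x²) − D_R)/v_R².
√(D_R² + v_R²x²) = √(0.02367² + 0.04175² × 12.0²) = 0.5016; v_R² = 0.001743.
t = (0.5016 − 0.02367)/0.001743 = 274 days.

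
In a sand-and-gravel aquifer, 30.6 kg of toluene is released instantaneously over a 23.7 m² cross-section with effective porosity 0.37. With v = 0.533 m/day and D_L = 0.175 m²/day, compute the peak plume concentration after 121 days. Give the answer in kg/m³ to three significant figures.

The peak of an instantaneous 1D plume sits at x = vt; there the Gaussian factor is 1 and C_max = M/(n_e·A·√(4πDt)), where n_e·A is the pore area the mass is dissolved in.
√(4πDt) = √(4π × 0.175 × 121) = 16.31 m, so C_max = 30.6/(0.37 × 23.7 × 16.31) = 0.214 kg/m³.

0.214 kg/m³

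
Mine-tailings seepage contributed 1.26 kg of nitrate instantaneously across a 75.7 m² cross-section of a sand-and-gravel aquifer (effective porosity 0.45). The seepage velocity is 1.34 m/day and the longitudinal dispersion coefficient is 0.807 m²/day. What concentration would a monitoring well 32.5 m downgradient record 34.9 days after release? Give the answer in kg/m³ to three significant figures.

For an instantaneous plane source, C(x,t) = M/(n_e·A·√(4πDt)) · exp(−(x−vt)²/(4Dt)), with n_e·A the pore (flow) area.
Plume center vt = 1.34 × 34.9 = 46.766 m, so the well at 32.5 m is 14.266 m upgradient of the peak.
√(4πDt) = 18.81 m, giving peak height M/(n_e·A·√(4πDt)) = 1.26/(0.45 × 75.7 × 18.81) = 0.001966 kg/m³.
(x−vt)²/(4Dt) = (-14.266)²/(4 × 0.807 × 34.9) = 1.807; exp(−1.807) = 0.1641.
C = 0.001966 × 0.1641 = 0.000323 kg/m³.

0.000323 kg/m³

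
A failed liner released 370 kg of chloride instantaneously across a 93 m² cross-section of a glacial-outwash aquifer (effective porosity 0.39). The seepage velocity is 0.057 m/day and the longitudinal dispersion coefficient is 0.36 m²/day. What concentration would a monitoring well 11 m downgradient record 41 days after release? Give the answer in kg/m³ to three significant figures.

For an instantaneous plane source, C(x,t) = M/(n_e·A·√(4πDt)) · exp(−(x−vt)²/(4Dt)), with n_e·A the pore (flow) area.
Plume center vt = 0.057 × 41 = 2.337 m, so the well at 11 m is 8.663 m downgradient of the peak.
√(4πDt) = 13.62 m, giving peak height M/(n_e·A·√(4πDt)) = 370/(0.39 × 93 × 13.62) = 0.7490 kg/m³.
(x−vt)²/(4Dt) = (8.663)²/(4 × 0.36 × 41) = 1.271; exp(−1.271) = 0.2806.
C = 0.7490 × 0.2806 = 0.210 kg/m³.

0.210 kg/m³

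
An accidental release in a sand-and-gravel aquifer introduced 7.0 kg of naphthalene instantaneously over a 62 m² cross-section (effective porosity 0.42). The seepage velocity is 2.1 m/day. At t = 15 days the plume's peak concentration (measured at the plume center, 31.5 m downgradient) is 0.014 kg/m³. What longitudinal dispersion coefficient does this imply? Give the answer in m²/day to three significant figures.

1.96 m²/day

At the plume center C_max = M/(n_e·A·√(4πDt)), so D = M²/(4πt·(n_e·A·C_max)²).
n_e·A·C_max = 0.42 × 62 × 0.014 = 0.3646 kg/m.
D = 7.0²/(4π × 15 × 0.3646²) = 1.96 m²/day.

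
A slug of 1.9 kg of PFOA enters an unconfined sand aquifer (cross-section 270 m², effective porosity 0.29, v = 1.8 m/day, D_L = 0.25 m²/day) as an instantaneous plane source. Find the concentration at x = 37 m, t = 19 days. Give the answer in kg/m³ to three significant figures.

0.00208 kg/m³

For an instantaneous plane source, C(x,t) = M/(n_e·A·√(4πDt)) · exp(−(x−vt)²/(4Dt)), with n_e·A the pore (flow) area.
Plume center vt = 1.8 × 19 = 34.2 m, so the well at 37 m is 2.8 m downgradient of the peak.
√(4πDt) = 7.726 m, giving peak height M/(n_e·A·√(4πDt)) = 1.9/(0.29 × 270 × 7.726) = 0.003141 kg/m³.
(x−vt)²/(4Dt) = (2.8)²/(4 × 0.25 × 19) = 0.4126; exp(−0.4126) = 0.6619.
C = 0.003141 × 0.6619 = 0.00208 kg/m³.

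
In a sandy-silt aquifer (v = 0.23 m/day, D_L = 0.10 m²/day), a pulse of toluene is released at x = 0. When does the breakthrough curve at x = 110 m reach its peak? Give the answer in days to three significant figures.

For the 1D instantaneous-source solution, setting ∂C/∂t = 0 at fixed x gives v²t² + 2Dt − x² = 0, so t = (√(D² + v²x²) − D)/v².
√(D² + v²x²) = √(0.10² + 0.23² × 110²) = 25.30; v² = 0.0529.
t = (25.30 − 0.10)/0.0529 = 476 days (vs. the pure-advection estimate x/v = 478 d).

476 days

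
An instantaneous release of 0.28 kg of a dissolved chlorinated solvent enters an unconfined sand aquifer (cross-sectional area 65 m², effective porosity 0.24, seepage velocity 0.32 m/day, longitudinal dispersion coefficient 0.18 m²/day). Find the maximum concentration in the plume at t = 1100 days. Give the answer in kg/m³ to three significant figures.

The peak of an instantaneous 1D plume sits at x = vt; there the Gaussian factor is 1 and C_max = M/(n_e·A·√(4πDt)), where n_e·A is the pore area the mass is dissolved in.
√(4πDt) = √(4π × 0.18 × 1100) = 49.88 m, so C_max = 0.28/(0.24 × 65 × 49.88) = 0.000360 kg/m³.

0.000360 kg/m³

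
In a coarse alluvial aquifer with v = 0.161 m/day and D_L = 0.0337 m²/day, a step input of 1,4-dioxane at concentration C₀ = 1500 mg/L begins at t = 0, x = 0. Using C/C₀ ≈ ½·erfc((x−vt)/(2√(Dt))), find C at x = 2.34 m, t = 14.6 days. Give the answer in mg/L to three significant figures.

For a continuous step input, C/C₀ ≈ ½·erfc((x−vt)/(2√(Dt))).
vt = 0.161 × 14.6 = 2.3506 m and 2√(Dt) = 2√(0.0337 × 14.6) = 1.403 m.
Argument (x−vt)/(2√(Dt)) = (2.34 − 2.3506)/1.403 = -0.007555; ½·erfc(-0.007555) = 0.5043.
C = 1500 × 0.5043 = 756 mg/L.

756 mg/L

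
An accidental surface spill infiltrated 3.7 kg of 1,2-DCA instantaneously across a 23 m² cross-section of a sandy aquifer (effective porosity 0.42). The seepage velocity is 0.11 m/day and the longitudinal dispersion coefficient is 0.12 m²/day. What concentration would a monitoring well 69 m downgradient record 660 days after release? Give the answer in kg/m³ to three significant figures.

For an instantaneous plane source, C(x,t) = M/(n_e·A·√(4πDt)) · exp(−(x−vt)²/(4Dt)), with n_e·A the pore (flow) area.
Plume center vt = 0.11 × 660 = 72.6 m, so the well at 69 m is 3.6 m upgradient of the peak.
√(4πDt) = 31.55 m, giving peak height M/(n_e·A·√(4πDt)) = 3.7/(0.42 × 23 × 31.55) = 0.01214 kg/m³.
(x−vt)²/(4Dt) = (-3.6)²/(4 × 0.12 × 660) = 0.04091; exp(−0.04091) = 0.9599.
C = 0.01214 × 0.9599 = 0.0117 kg/m³.

0.0117 kg/m³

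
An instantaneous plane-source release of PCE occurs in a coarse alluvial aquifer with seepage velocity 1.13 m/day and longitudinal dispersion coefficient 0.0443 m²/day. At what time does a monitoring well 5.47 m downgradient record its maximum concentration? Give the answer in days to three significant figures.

For the 1D instantaneous-source solution, setting ∂C/∂t = 0 at fixed x gives v²t² + 2Dt − x² = 0, so t = (√(D² + v²x²) − D)/v².
√(D² + v²x²) = √(0.0443² + 1.13² × 5.47²) = 6.181; v² = 1.2769.
t = (6.181 − 0.0443)/1.2769 = 4.81 days (vs. the pure-advection estimate x/v = 4.84 d).

4.81 days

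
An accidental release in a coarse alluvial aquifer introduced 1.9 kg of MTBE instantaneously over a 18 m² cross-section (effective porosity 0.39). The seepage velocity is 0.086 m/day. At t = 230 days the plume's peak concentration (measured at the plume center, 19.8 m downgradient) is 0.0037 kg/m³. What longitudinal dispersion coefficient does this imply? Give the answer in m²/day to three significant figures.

At the plume center C_max = M/(n_e·A·√(4πDt)), so D = M²/(4πt·(n_e·A·C_max)²).
n_e·A·C_max = 0.39 × 18 × 0.0037 = 0.02597 kg/m.
D = 1.9²/(4π × 230 × 0.02597²) = 1.85 m²/day.

1.85 m²/day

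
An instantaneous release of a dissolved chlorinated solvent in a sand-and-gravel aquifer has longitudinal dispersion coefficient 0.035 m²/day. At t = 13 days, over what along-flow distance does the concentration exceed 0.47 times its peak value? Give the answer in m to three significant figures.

2.34 m

The plume is Gaussian with σ = √(2Dt) = √(2 × 0.035 × 13) = 0.9539 m.
C/C_peak = exp(−Δx²/(2σ²)) = 0.47 ⇒ Δx = σ·√(−2 ln 0.47) = 0.9539 × 1.229 = 1.172 m.
Width = 2Δx = 2.34 m.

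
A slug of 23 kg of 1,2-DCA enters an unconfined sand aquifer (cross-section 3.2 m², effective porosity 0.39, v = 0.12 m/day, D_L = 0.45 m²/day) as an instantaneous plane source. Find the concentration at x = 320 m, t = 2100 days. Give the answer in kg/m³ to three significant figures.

For an instantaneous plane source, C(x,t) = M/(n_e·A·√(4πDt)) · exp(−(x−vt)²/(4Dt)), with n_e·A the pore (flow) area.
Plume center vt = 0.12 × 2100 = 252 m, so the well at 320 m is 68 m downgradient of the peak.
√(4πDt) = 109.0 m, giving peak height M/(n_e·A·√(4πDt)) = 23/(0.39 × 3.2 × 109.0) = 0.1691 kg/m³.
(x−vt)²/(4Dt) = (68)²/(4 × 0.45 × 2100) = 1.223; exp(−1.223) = 0.2943.
C = 0.1691 × 0.2943 = 0.0498 kg/m³.

0.0498 kg/m³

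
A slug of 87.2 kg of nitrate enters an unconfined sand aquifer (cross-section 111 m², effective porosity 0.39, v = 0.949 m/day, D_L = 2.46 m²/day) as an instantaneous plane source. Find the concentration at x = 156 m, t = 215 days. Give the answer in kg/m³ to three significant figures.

0.00830 kg/m³

For an instantaneous plane source, C(x,t) = M/(n_e·A·√(4πDt)) · exp(−(x−vt)²/(4Dt)), with n_e·A the pore (flow) area.
Plume center vt = 0.949 × 215 = 204.035 m, so the well at 156 m is 48.035 m upgradient of the peak.
√(4πDt) = 81.53 m, giving peak height M/(n_e·A·√(4πDt)) = 87.2/(0.39 × 111 × 81.53) = 0.02471 kg/m³.
(x−vt)²/(4Dt) = (-48.035)²/(4 × 2.46 × 215) = 1.091; exp(−1.091) = 0.3359.
C = 0.02471 × 0.3359 = 0.00830 kg/m³.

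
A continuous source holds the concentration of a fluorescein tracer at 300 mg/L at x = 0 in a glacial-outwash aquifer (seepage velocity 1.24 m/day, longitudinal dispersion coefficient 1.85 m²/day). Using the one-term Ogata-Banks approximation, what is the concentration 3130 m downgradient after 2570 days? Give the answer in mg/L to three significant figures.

216 mg/L

For a continuous step input, C/C₀ ≈ ½·erfc((x−vt)/(2√(Dt))).
vt = 1.24 × 2570 = 3186.8 m and 2√(Dt) = 2√(1.85 × 2570) = 137.9 m.
Argument (x−vt)/(2√(Dt)) = (3130 − 3186.8)/137.9 = -0.4119; ½·erfc(-0.4119) = 0.7199.
C = 300 × 0.7199 = 216 mg/L.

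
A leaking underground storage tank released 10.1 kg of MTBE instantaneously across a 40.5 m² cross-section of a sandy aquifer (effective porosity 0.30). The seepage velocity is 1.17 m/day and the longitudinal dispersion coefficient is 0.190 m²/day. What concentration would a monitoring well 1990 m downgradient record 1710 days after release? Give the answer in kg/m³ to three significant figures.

For an instantaneous plane source, C(x,t) = M/(n_e·A·√(4πDt)) · exp(−(x−vt)²/(4Dt)), with n_e·A the pore (flow) area.
Plume center vt = 1.17 × 1710 = 2000.7 m, so the well at 1990 m is 10.7 m upgradient of the peak.
√(4πDt) = 63.90 m, giving peak height M/(n_e·A·√(4πDt)) = 10.1/(0.30 × 40.5 × 63.90) = 0.01301 kg/m³.
(x−vt)²/(4Dt) = (-10.7)²/(4 × 0.190 × 1710) = 0.08810; exp(−0.08810) = 0.9157.
C = 0.01301 × 0.9157 = 0.0119 kg/m³.

0.0119 kg/m³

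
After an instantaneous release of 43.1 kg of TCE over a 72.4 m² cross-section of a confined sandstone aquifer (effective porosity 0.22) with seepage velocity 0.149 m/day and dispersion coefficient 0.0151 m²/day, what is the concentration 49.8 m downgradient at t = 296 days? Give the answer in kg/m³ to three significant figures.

For an instantaneous plane source, C(x,t) = M/(n_e·A·√(4πDt)) · exp(−(x−vt)²/(4Dt)), with n_e·A the pore (flow) area.
Plume center vt = 0.149 × 296 = 44.104 m, so the well at 49.8 m is 5.696 m downgradient of the peak.
√(4πDt) = 7.494 m, giving peak height M/(n_e·A·√(4πDt)) = 43.1/(0.22 × 72.4 × 7.494) = 0.3611 kg/m³.
(x−vt)²/(4Dt) = (5.696)²/(4 × 0.0151 × 296) = 1.815; exp(−1.815) = 0.1628.
C = 0.3611 × 0.1628 = 0.0588 kg/m³.

0.0588 kg/m³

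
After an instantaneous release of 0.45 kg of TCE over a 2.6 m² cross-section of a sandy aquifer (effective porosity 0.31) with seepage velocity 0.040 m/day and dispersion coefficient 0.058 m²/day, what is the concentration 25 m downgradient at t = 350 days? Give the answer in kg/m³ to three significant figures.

For an instantaneous plane source, C(x,t) = M/(n_e·A·√(4πDt)) · exp(−(x−vt)²/(4Dt)), with n_e·A the pore (flow) area.
Plume center vt = 0.040 × 350 = 14 m, so the well at 25 m is 11 m downgradient of the peak.
√(4πDt) = 15.97 m, giving peak height M/(n_e·A·√(4πDt)) = 0.45/(0.31 × 2.6 × 15.97) = 0.03496 kg/m³.
(x−vt)²/(4Dt) = (11)²/(4 × 0.058 × 350) = 1.490; exp(−1.490) = 0.2254.
C = 0.03496 × 0.2254 = 0.00788 kg/m³.

0.00788 kg/m³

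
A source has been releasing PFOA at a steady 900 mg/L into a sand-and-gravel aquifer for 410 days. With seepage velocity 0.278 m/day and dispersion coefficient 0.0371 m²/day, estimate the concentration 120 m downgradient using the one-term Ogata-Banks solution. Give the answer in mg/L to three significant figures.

124 mg/L

For a continuous step input, C/C₀ ≈ ½·erfc((x−vt)/(2√(Dt))).
vt = 0.278 × 410 = 113.98 m and 2√(Dt) = 2√(0.0371 × 410) = 7.800 m.
Argument (x−vt)/(2√(Dt)) = (120 − 113.98)/7.800 = 0.7718; ½·erfc(0.7718) = 0.1375.
C = 900 × 0.1375 = 124 mg/L.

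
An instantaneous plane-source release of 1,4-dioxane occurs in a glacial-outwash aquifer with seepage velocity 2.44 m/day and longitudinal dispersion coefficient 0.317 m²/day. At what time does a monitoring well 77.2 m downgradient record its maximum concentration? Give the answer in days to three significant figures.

For the 1D instantaneous-source solution, setting ∂C/∂t = 0 at fixed x gives v²t² + 2Dt − x² = 0, so t = (√(D² + v²x²) − D)/v².
√(D² + v²x²) = √(0.317² + 2.44² × 77.2²) = 188.4; v² = 5.9536.
t = (188.4 − 0.317)/5.9536 = 31.6 days (vs. the pure-advection estimate x/v = 31.6 d).

31.6 days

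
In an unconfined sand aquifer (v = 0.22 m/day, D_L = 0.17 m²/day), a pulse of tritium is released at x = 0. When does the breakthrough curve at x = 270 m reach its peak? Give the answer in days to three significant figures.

For the 1D instantaneous-source solution, setting ∂C/∂t = 0 at fixed x gives v²t² + 2Dt − x² = 0, so t = (√(D² + v²x²) − D)/v².
√(D² + v²x²) = √(0.17² + 0.22² × 270²) = 59.40; v² = 0.0484.
t = (59.40 − 0.17)/0.0484 = 1220 days (vs. the pure-advection estimate x/v = 1230 d).

1220 days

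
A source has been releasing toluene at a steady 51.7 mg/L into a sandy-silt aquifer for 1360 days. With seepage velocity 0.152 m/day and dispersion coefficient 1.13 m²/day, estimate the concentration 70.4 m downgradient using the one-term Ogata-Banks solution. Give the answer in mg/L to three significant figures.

51.3 mg/L

For a continuous step input, C/C₀ ≈ ½·erfc((x−vt)/(2√(Dt))).
vt = 0.152 × 1360 = 206.72 m and 2√(Dt) = 2√(1.13 × 1360) = 78.40 m.
Argument (x−vt)/(2√(Dt)) = (70.4 − 206.72)/78.40 = -1.739; ½·erfc(-1.739) = 0.9930.
C = 51.7 × 0.9930 = 51.3 mg/L.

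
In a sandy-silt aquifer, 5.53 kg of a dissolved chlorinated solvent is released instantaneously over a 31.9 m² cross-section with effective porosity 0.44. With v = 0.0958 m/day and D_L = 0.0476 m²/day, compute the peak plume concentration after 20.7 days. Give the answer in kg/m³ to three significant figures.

0.112 kg/m³

The peak of an instantaneous 1D plume sits at x = vt; there the Gaussian factor is 1 and C_max = M/(n_e·A·√(4πDt)), where n_e·A is the pore area the mass is dissolved in.
√(4πDt) = √(4π × 0.0476 × 20.7) = 3.519 m, so C_max = 5.53/(0.44 × 31.9 × 3.519) = 0.112 kg/m³.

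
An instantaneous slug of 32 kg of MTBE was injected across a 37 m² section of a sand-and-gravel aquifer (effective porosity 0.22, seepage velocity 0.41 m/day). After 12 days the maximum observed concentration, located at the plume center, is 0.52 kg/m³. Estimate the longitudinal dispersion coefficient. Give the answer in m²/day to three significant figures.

At the plume center C_max = M/(n_e·A·√(4πDt)), so D = M²/(4πt·(n_e·A·C_max)²).
n_e·A·C_max = 0.22 × 37 × 0.52 = 4.233 kg/m.
D = 32²/(4π × 12 × 4.233²) = 0.379 m²/day.

0.379 m²/day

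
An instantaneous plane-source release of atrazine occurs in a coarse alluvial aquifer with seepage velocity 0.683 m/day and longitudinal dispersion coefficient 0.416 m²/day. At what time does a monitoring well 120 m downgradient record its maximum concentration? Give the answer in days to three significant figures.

175 days

For the 1D instantaneous-source solution, setting ∂C/∂t = 0 at fixed x gives v²t² + 2Dt − x² = 0, so t = (√(D² + v²x²) − D)/v².
√(D² + v²x²) = √(0.416² + 0.683² × 120²) = 81.96; v² = 0.466489.
t = (81.96 − 0.416)/0.466489 = 175 days (vs. the pure-advection estimate x/v = 176 d).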